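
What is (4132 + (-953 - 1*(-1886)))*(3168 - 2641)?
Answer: 2669255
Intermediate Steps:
(4132 + (-953 - 1*(-1886)))*(3168 - 2641) = (4132 + (-953 + 1886))*527 = (4132 + 933)*527 = 5065*527 = 2669255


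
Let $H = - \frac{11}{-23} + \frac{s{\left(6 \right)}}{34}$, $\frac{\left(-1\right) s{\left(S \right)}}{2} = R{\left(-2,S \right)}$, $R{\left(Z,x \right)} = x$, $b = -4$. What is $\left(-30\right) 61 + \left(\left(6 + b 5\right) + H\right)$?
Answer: $- \frac{720955}{391} \approx -1843.9$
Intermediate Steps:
$s{\left(S \right)} = - 2 S$
$H = \frac{49}{391}$ ($H = - \frac{11}{-23} + \frac{\left(-2\right) 6}{34} = \left(-11\right) \left(- \frac{1}{23}\right) - \frac{6}{17} = \frac{11}{23} - \frac{6}{17} = \frac{49}{391} \approx 0.12532$)
$\left(-30\right) 61 + \left(\left(6 + b 5\right) + H\right) = \left(-30\right) 61 + \left(\left(6 - 20\right) + \frac{49}{391}\right) = -1830 + \left(\left(6 - 20\right) + \frac{49}{391}\right) = -1830 + \left(-14 + \frac{49}{391}\right) = -1830 - \frac{5425}{391} = - \frac{720955}{391}$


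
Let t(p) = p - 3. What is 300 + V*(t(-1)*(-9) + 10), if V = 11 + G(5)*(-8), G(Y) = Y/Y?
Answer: 438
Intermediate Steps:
t(p) = -3 + p
G(Y) = 1
V = 3 (V = 11 + 1*(-8) = 11 - 8 = 3)
300 + V*(t(-1)*(-9) + 10) = 300 + 3*((-3 - 1)*(-9) + 10) = 300 + 3*(-4*(-9) + 10) = 300 + 3*(36 + 10) = 300 + 3*46 = 300 + 138 = 438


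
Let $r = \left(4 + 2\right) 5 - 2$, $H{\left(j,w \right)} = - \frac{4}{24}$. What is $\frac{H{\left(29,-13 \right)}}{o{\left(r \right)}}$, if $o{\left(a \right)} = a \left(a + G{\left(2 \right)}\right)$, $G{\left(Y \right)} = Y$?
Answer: $- \frac{1}{5040} \approx -0.00019841$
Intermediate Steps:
$H{\left(j,w \right)} = - \frac{1}{6}$ ($H{\left(j,w \right)} = \left(-4\right) \frac{1}{24} = - \frac{1}{6}$)
$r = 28$ ($r = 6 \cdot 5 - 2 = 30 - 2 = 28$)
$o{\left(a \right)} = a \left(2 + a\right)$ ($o{\left(a \right)} = a \left(a + 2\right) = a \left(2 + a\right)$)
$\frac{H{\left(29,-13 \right)}}{o{\left(r \right)}} = - \frac{1}{6 \cdot 28 \left(2 + 28\right)} = - \frac{1}{6 \cdot 28 \cdot 30} = - \frac{1}{6 \cdot 840} = \left(- \frac{1}{6}\right) \frac{1}{840} = - \frac{1}{5040}$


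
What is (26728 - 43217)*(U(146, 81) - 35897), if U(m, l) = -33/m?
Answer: 86418766555/146 ≈ 5.9191e+8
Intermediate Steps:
U(m, l) = -33/m
(26728 - 43217)*(U(146, 81) - 35897) = (26728 - 43217)*(-33/146 - 35897) = -16489*(-33*1/146 - 35897) = -16489*(-33/146 - 35897) = -16489*(-5240995/146) = 86418766555/146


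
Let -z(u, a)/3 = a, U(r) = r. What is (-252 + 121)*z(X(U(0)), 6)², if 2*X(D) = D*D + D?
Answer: -42444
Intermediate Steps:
X(D) = D/2 + D²/2 (X(D) = (D*D + D)/2 = (D² + D)/2 = (D + D²)/2 = D/2 + D²/2)
z(u, a) = -3*a
(-252 + 121)*z(X(U(0)), 6)² = (-252 + 121)*(-3*6)² = -131*(-18)² = -131*324 = -42444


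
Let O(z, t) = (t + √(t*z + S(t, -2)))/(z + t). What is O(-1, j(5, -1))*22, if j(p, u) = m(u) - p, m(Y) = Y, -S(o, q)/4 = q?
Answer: 132/7 - 22*√14/7 ≈ 7.0976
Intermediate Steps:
S(o, q) = -4*q
j(p, u) = u - p
O(z, t) = (t + √(8 + t*z))/(t + z) (O(z, t) = (t + √(t*z - 4*(-2)))/(z + t) = (t + √(t*z + 8))/(t + z) = (t + √(8 + t*z))/(t + z))
O(-1, j(5, -1))*22 = (((-1 - 1*5) + √(8 + (-1 - 1*5)*(-1)))/((-1 - 1*5) - 1))*22 = (((-1 - 5) + √(8 + (-1 - 5)*(-1)))/((-1 - 5) - 1))*22 = ((-6 + √(8 - 6*(-1)))/(-6 - 1))*22 = ((-6 + √(8 + 6))/(-7))*22 = -(-6 + √14)/7*22 = (6/7 - √14/7)*22 = 132/7 - 22*√14/7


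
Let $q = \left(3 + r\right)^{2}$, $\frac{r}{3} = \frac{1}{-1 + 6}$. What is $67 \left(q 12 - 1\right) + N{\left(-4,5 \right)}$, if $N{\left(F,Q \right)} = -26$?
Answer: $\frac{258171}{25} \approx 10327.0$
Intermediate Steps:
$r = \frac{3}{5}$ ($r = \frac{3}{-1 + 6} = \frac{3}{5} \approx 0.6$)
$q = \frac{324}{25}$ ($q = \left(3 + \frac{3}{5}\right)^{2} = \left(\frac{18}{5}\right)^{2} = \frac{324}{25} \approx 12.96$)
$67 \left(q 12 - 1\right) + N{\left(-4,5 \right)} = 67 \left(\frac{324}{25} \cdot 12 - 1\right) - 26 = 67 \left(\frac{3888}{25} - 1\right) - 26 = 67 \cdot \frac{3863}{25} - 26 = \frac{258821}{25} - 26 = \frac{258171}{25}$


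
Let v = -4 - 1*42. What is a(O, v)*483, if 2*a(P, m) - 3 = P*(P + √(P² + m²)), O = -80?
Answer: 3092649/2 - 38640*√2129 ≈ -2.3657e+5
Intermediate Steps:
v = -46 (v = -4 - 42 = -46)
a(P, m) = 3/2 + P*(P + √(P² + m²))/2 (a(P, m) = 3/2 + (P*(P + √(P² + m²)))/2 = 3/2 + P*(P + √(P² + m²))/2)
a(O, v)*483 = (3/2 + (½)*(-80)² + (½)*(-80)*√((-80)² + (-46)²))*483 = (3/2 + (½)*6400 + (½)*(-80)*√(6400 + 2116))*483 = (3/2 + 3200 + (½)*(-80)*√8516)*483 = (3/2 + 3200 + (½)*(-80)*(2*√2129))*483 = (3/2 + 3200 - 80*√2129)*483 = (6403/2 - 80*√2129)*483 = 3092649/2 - 38640*√2129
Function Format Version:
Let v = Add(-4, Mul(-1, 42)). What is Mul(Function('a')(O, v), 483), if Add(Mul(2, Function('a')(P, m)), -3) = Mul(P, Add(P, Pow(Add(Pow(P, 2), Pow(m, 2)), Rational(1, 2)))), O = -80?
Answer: Add(Rational(3092649, 2), Mul(-38640, Pow(2129, Rational(1, 2)))) ≈ -2.3657e+5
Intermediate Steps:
v = -46 (v = Add(-4, -42) = -46)
Function('a')(P, m) = Add(Rational(3, 2), Mul(Rational(1, 2), P, Add(P, Pow(Add(Pow(P, 2), Pow(m, 2)), Rational(1, 2))))) (Function('a')(P, m) = Add(Rational(3, 2), Mul(Rational(1, 2), Mul(P, Add(P, Pow(Add(Pow(P, 2), Pow(m, 2)), Rational(1, 2)))))) = Add(Rational(3, 2), Mul(Rational(1, 2), P, Add(P, Pow(Add(Pow(P, 2), Pow(m, 2)), Rational(1, 2))))))
Mul(Function('a')(O, v), 483) = Mul(Add(Rational(3, 2), Mul(Rational(1, 2), Pow(-80, 2)), Mul(Rational(1, 2), -80, Pow(Add(Pow(-80, 2), Pow(-46, 2)), Rational(1, 2)))), 483) = Mul(Add(Rational(3, 2), Mul(Rational(1, 2), 6400), Mul(Rational(1, 2), -80, Pow(Add(6400, 2116), Rational(1, 2)))), 483) = Mul(Add(Rational(3, 2), 3200, Mul(Rational(1, 2), -80, Pow(8516, Rational(1, 2)))), 483) = Mul(Add(Rational(3, 2), 3200, Mul(Rational(1, 2), -80, Mul(2, Pow(2129, Rational(1, 2))))), 483) = Mul(Add(Rational(3, 2), 3200, Mul(-80, Pow(2129, Rational(1, 2)))), 483) = Mul(Add(Rational(6403, 2), Mul(-80, Pow(2129, Rational(1, 2)))), 483) = Add(Rational(3092649, 2), Mul(-38640, Pow(2129, Rational(1, 2))))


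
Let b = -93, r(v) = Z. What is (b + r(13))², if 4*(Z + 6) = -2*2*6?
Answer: 11025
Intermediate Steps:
Z = -12 (Z = -6 + (-2*2*6)/4 = -6 + (-4*6)/4 = -6 + (¼)*(-24) = -6 - 6 = -12)
r(v) = -12
(b + r(13))² = (-93 - 12)² = (-105)² = 11025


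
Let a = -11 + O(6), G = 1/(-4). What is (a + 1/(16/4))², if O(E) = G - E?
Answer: 289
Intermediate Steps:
G = -¼ ≈ -0.25000
O(E) = -¼ - E
a = -69/4 (a = -11 + (-¼ - 1*6) = -11 + (-¼ - 6) = -11 - 25/4 = -69/4 ≈ -17.250)
(a + 1/(16/4))² = (-69/4 + 1/(16/4))² = (-69/4 + 1/(16*(¼)))² = (-69/4 + 1/4)² = (-69/4 + ¼)² = (-17)² = 289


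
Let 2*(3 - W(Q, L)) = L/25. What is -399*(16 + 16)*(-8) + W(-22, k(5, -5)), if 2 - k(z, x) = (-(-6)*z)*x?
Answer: 2553599/25 ≈ 1.0214e+5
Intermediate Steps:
k(z, x) = 2 - 6*x*z (k(z, x) = 2 - (-(-6)*z)*x = 2 - 6*z*x = 2 - 6*x*z)
W(Q, L) = 3 - L/50 (W(Q, L) = 3 - L/(2*25) = 3 - L/50)
-399*(16 + 16)*(-8) + W(-22, k(5, -5)) = -399*(16 + 16)*(-8) + (3 - (2 - 6*(-5)*5)/50) = -12768*(-8) + (3 - (2 + 150)/50) = -399*(-256) + (3 - 1/50*152) = 102144 + (3 - 76/25) = 102144 - 1/25 = 2553599/25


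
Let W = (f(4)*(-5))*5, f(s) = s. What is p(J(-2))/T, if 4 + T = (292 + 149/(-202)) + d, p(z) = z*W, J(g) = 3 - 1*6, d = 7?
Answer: 60600/59441 ≈ 1.0195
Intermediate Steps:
J(g) = -3 (J(g) = 3 - 6 = -3)
W = -100 (W = (4*(-5))*5 = -20*5 = -100)
p(z) = -100*z (p(z) = z*(-100) = -100*z)
T = 59441/202 (T = -4 + ((292 + 149/(-202)) + 7) = -4 + ((292 + 149*(-1/202)) + 7) = -4 + ((292 - 149/202) + 7) = -4 + (58835/202 + 7) = -4 + 60249/202 = 59441/202 ≈ 294.26)
p(J(-2))/T = (-100*(-3))/(59441/202) = 300*(202/59441) = 60600/59441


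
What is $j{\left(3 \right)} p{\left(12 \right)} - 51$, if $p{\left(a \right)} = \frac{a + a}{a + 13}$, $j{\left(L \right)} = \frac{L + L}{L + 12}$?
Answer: $- \frac{6327}{125} \approx -50.616$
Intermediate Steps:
$j{\left(L \right)} = \frac{2 L}{12 + L}$
$p{\left(a \right)} = \frac{2 a}{13 + a}$
$j{\left(3 \right)} p{\left(12 \right)} - 51 = 2 \cdot 3 \frac{1}{12 + 3} \cdot 2 \cdot 12 \frac{1}{13 + 12} - 51 = 2 \cdot 3 \cdot \frac{1}{15} \cdot 2 \cdot 12 \cdot \frac{1}{25} - 51 = \frac{2}{5} \cdot \frac{24}{25} - 51 = \frac{48}{125} - 51 = - \frac{6327}{125}$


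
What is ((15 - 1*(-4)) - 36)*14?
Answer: -238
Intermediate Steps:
((15 - 1*(-4)) - 36)*14 = ((15 + 4) - 36)*14 = (19 - 36)*14 = -17*14 = -238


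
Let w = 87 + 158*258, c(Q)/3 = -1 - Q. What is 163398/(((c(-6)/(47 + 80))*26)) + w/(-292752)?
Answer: 112500753013/2114320 ≈ 53209.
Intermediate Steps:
c(Q) = -3 - 3*Q (c(Q) = 3*(-1 - Q) = -3 - 3*Q)
w = 40851 (w = 87 + 40764 = 40851)
163398/(((c(-6)/(47 + 80))*26)) + w/(-292752) = 163398/((((-3 - 3*(-6))/(47 + 80))*26)) + 40851/(-292752) = 163398/((((-3 + 18)/127)*26)) + 40851*(-1/292752) = 163398/(((15*(1/127))*26)) - 4539/32528 = 163398/(((15/127)*26)) - 4539/32528 = 163398/(390/127) - 4539/32528 = 163398*(127/390) - 4539/32528 = 3458591/65 - 4539/32528 = 112500753013/2114320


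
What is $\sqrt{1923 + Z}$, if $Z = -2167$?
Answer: $2 i \sqrt{61} \approx 15.62 i$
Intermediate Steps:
$\sqrt{1923 + Z} = \sqrt{1923 - 2167} = \sqrt{-244} = 2 i \sqrt{61}$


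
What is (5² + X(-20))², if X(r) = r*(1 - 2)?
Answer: 2025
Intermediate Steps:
X(r) = -r (X(r) = r*(-1) = -r)
(5² + X(-20))² = (5² - 1*(-20))² = (25 + 20)² = 45² = 2025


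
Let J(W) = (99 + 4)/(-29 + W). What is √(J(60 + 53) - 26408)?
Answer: I*√46581549/42 ≈ 162.5*I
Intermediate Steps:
J(W) = 103/(-29 + W)
√(J(60 + 53) - 26408) = √(103/(-29 + (60 + 53)) - 26408) = √(103/(-29 + 113) - 26408) = √(103/84 - 26408) = √(-2218169/84) = I*√46581549/42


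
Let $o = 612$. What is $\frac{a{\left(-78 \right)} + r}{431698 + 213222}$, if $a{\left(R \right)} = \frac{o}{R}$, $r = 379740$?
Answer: $\frac{2468259}{4191980} \approx 0.58881$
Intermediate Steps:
$a{\left(R \right)} = \frac{612}{R}$
$\frac{a{\left(-78 \right)} + r}{431698 + 213222} = \frac{\frac{612}{-78} + 379740}{431698 + 213222} = \frac{612 \left(- \frac{1}{78}\right) + 379740}{644920} = \left(- \frac{102}{13} + 379740\right) \frac{1}{644920} = \frac{4936518}{13} \cdot \frac{1}{644920} = \frac{2468259}{4191980}$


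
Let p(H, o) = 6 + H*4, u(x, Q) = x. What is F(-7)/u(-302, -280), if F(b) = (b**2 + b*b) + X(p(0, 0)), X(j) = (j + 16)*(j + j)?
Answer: -181/151 ≈ -1.1987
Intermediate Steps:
p(H, o) = 6 + 4*H
X(j) = 2*j*(16 + j) (X(j) = (16 + j)*(2*j) = 2*j*(16 + j))
F(b) = 264 + 2*b**2 (F(b) = (b**2 + b*b) + 2*(6 + 4*0)*(16 + (6 + 4*0)) = (b**2 + b**2) + 2*(6 + 0)*(16 + (6 + 0)) = 2*b**2 + 2*6*(16 + 6) = 2*b**2 + 2*6*22 = 2*b**2 + 264 = 264 + 2*b**2)
F(-7)/u(-302, -280) = (264 + 2*(-7)**2)/(-302) = (264 + 2*49)*(-1/302) = (264 + 98)*(-1/302) = 362*(-1/302) = -181/151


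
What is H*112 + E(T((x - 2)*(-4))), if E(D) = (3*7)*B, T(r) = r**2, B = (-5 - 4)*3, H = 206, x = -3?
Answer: 22505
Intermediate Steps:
B = -27 (B = -9*3 = -27)
E(D) = -567 (E(D) = (3*7)*(-27) = 21*(-27) = -567)
H*112 + E(T((x - 2)*(-4))) = 206*112 - 567 = 23072 - 567 = 22505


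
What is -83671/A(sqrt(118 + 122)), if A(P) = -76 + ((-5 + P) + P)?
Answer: 2259117/1867 + 669368*sqrt(15)/5601 ≈ 1672.9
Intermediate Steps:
A(P) = -81 + 2*P (A(P) = -76 + (-5 + 2*P) = -81 + 2*P)
-83671/A(sqrt(118 + 122)) = -83671/(-81 + 2*sqrt(118 + 122)) = -83671/(-81 + 2*sqrt(240)) = -83671/(-81 + 2*(4*sqrt(15))) = -83671/(-81 + 8*sqrt(15))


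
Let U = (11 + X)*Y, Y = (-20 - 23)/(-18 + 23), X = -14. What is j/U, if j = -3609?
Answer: -6015/43 ≈ -139.88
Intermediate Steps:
Y = -43/5 ≈ -8.6000
U = 129/5 (U = (11 - 14)*(-43/5) = -3*(-43/5) = 129/5 ≈ 25.800)
j/U = -3609/129/5 = -3609*5/129 = -6015/43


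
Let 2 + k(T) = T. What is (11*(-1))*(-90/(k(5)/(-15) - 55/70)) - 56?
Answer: -24388/23 ≈ -1060.3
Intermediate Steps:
k(T) = -2 + T
(11*(-1))*(-90/(k(5)/(-15) - 55/70)) - 56 = (11*(-1))*(-90/((-2 + 5)/(-15) - 55/70)) - 56 = -(-990)/(3*(-1/15) - 55*1/70) - 56 = -(-990)/(-⅕ - 11/14) - 56 = -(-990)/(-69/70) - 56 = -(-990)*(-70)/69 - 56 = -11*2100/23 - 56 = -23100/23 - 56 = -24388/23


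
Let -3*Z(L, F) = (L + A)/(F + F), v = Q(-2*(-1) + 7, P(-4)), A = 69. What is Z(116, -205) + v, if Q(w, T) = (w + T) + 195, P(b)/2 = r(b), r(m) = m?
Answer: 48253/246 ≈ 196.15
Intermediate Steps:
P(b) = 2*b
Q(w, T) = 195 + T + w (Q(w, T) = (T + w) + 195 = 195 + T + w)
v = 196 (v = 195 + 2*(-4) + (-2*(-1) + 7) = 195 - 8 + (2 + 7) = 195 - 8 + 9 = 196)
Z(L, F) = -(69 + L)/(6*F) (Z(L, F) = -(L + 69)/(3*(F + F)) = -(69 + L)/(3*(2*F)) = -(69 + L)*1/(2*F)/3 = -(69 + L)/(6*F))
Z(116, -205) + v = (⅙)*(-69 - 1*116)/(-205) + 196 = (⅙)*(-1/205)*(-69 - 116) + 196 = (⅙)*(-1/205)*(-185) + 196 = 37/246 + 196 = 48253/246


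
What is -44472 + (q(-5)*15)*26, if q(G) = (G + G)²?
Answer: -5472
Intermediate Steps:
q(G) = 4*G² (q(G) = (2*G)² = 4*G²)
-44472 + (q(-5)*15)*26 = -44472 + ((4*(-5)²)*15)*26 = -44472 + ((4*25)*15)*26 = -44472 + (100*15)*26 = -44472 + 1500*26 = -44472 + 39000 = -5472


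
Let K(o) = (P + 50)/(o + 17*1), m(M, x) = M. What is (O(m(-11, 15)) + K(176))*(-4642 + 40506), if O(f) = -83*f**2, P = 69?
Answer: -69510887520/193 ≈ -3.6016e+8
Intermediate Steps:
K(o) = 119/(17 + o) (K(o) = (69 + 50)/(o + 17*1) = 119/(o + 17) = 119/(17 + o))
(O(m(-11, 15)) + K(176))*(-4642 + 40506) = (-83*(-11)**2 + 119/(17 + 176))*(-4642 + 40506) = (-83*121 + 119/193)*35864 = (-10043 + 119*(1/193))*35864 = (-10043 + 119/193)*35864 = -1938180/193*35864 = -69510887520/193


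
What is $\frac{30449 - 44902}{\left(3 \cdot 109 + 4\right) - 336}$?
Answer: $\frac{14453}{5} \approx 2890.6$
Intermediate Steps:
$\frac{30449 - 44902}{\left(3 \cdot 109 + 4\right) - 336} = - \frac{14453}{\left(327 + 4\right) - 336} = - \frac{14453}{331 - 336} = - \frac{14453}{-5} = \left(-14453\right) \left(- \frac{1}{5}\right) = \frac{14453}{5}$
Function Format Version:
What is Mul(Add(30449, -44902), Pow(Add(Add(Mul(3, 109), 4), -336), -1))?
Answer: Rational(14453, 5) ≈ 2890.6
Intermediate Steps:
Mul(Add(30449, -44902), Pow(Add(Add(Mul(3, 109), 4), -336), -1)) = Mul(-14453, Pow(Add(Add(327, 4), -336), -1)) = Mul(-14453, Pow(Add(331, -336), -1)) = Mul(-14453, Pow(-5, -1)) = Mul(-14453, Rational(-1, 5)) = Rational(14453, 5)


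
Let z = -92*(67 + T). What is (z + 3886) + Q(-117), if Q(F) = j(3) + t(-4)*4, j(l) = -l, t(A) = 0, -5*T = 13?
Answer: -10209/5 ≈ -2041.8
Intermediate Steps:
T = -13/5 (T = -1/5*13 = -13/5 ≈ -2.6000)
z = -29624/5 (z = -92*(67 - 13/5) = -92*322/5 = -29624/5 ≈ -5924.8)
Q(F) = -3 (Q(F) = -1*3 + 0*4 = -3 + 0 = -3)
(z + 3886) + Q(-117) = (-29624/5 + 3886) - 3 = -10194/5 - 3 = -10209/5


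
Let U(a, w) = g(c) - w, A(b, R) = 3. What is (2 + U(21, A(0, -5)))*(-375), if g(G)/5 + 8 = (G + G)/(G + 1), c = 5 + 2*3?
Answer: 23875/2 ≈ 11938.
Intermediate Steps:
c = 11 (c = 5 + 6 = 11)
g(G) = -40 + 10*G/(1 + G) (g(G) = -40 + 5*((G + G)/(G + 1)) = -40 + 5*((2*G)/(1 + G)) = -40 + 5*(2*G/(1 + G)) = -40 + 10*G/(1 + G))
U(a, w) = -185/6 - w (U(a, w) = 10*(-4 - 3*11)/(1 + 11) - w = 10*(-4 - 33)/12 - w = 10*(1/12)*(-37) - w = -185/6 - w)
(2 + U(21, A(0, -5)))*(-375) = (2 + (-185/6 - 1*3))*(-375) = (2 + (-185/6 - 3))*(-375) = (2 - 203/6)*(-375) = -191/6*(-375) = 23875/2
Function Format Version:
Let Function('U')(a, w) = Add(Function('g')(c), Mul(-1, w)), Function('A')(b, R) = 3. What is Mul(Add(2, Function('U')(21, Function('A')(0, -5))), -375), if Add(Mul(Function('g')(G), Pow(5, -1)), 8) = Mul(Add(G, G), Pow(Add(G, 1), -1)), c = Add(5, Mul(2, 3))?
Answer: Rational(23875, 2) ≈ 11938.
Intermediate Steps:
c = 11 (c = Add(5, 6) = 11)
Function('g')(G) = Add(-40, Mul(10, G, Pow(Add(1, G), -1))) (Function('g')(G) = Add(-40, Mul(5, Mul(Add(G, G), Pow(Add(G, 1), -1)))) = Add(-40, Mul(5, Mul(Mul(2, G), Pow(Add(1, G), -1)))) = Add(-40, Mul(5, Mul(2, G, Pow(Add(1, G), -1)))) = Add(-40, Mul(10, G, Pow(Add(1, G), -1))))
Function('U')(a, w) = Add(Rational(-185, 6), Mul(-1, w)) (Function('U')(a, w) = Add(Mul(10, Pow(Add(1, 11), -1), Add(-4, Mul(-3, 11))), Mul(-1, w)) = Add(Mul(10, Pow(12, -1), Add(-4, -33)), Mul(-1, w)) = Add(Mul(10, Rational(1, 12), -37), Mul(-1, w)) = Add(Rational(-185, 6), Mul(-1, w)))
Mul(Add(2, Function('U')(21, Function('A')(0, -5))), -375) = Mul(Add(2, Add(Rational(-185, 6), Mul(-1, 3))), -375) = Mul(Add(2, Add(Rational(-185, 6), -3)), -375) = Mul(Add(2, Rational(-203, 6)), -375) = Mul(Rational(-191, 6), -375) = Rational(23875, 2)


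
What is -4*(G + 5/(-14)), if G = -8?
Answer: 234/7 ≈ 33.429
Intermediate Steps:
-4*(G + 5/(-14)) = -4*(-8 + 5/(-14)) = -4*(-8 + 5*(-1/14)) = -4*(-8 - 5/14) = -4*(-117/14) = 234/7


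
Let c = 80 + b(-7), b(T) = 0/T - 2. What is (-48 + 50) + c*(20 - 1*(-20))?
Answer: 3122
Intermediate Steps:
b(T) = -2 (b(T) = 0 - 2 = -2)
c = 78 (c = 80 - 2 = 78)
(-48 + 50) + c*(20 - 1*(-20)) = (-48 + 50) + 78*(20 - 1*(-20)) = 2 + 78*(20 + 20) = 2 + 78*40 = 2 + 3120 = 3122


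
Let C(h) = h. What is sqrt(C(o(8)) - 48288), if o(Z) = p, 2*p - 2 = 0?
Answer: I*sqrt(48287) ≈ 219.74*I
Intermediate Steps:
p = 1 (p = 1 + (1/2)*0 = 1 + 0 = 1)
o(Z) = 1
sqrt(C(o(8)) - 48288) = sqrt(1 - 48288) = sqrt(-48287) = I*sqrt(48287)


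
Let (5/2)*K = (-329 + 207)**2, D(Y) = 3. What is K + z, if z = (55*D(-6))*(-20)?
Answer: 13268/5 ≈ 2653.6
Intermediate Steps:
K = 29768/5 (K = 2*(-329 + 207)**2/5 = (2/5)*(-122)**2 = (2/5)*14884 = 29768/5 ≈ 5953.6)
z = -3300 (z = (55*3)*(-20) = 165*(-20) = -3300)
K + z = 29768/5 - 3300 = 13268/5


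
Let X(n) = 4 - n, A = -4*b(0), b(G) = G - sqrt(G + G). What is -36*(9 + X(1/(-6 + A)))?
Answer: -474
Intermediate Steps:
b(G) = G - sqrt(2)*sqrt(G) (b(G) = G - sqrt(2*G) = G - sqrt(2)*sqrt(G))
A = 0 (A = -4*(0 - sqrt(2)*sqrt(0)) = -4*(0 - 1*sqrt(2)*0) = -4*(0 + 0) = -4*0 = 0)
-36*(9 + X(1/(-6 + A))) = -36*(9 + (4 - 1/(-6 + 0))) = -36*(9 + (4 - 1/(-6))) = -36*(9 + (4 - 1*(-1/6))) = -36*(9 + (4 + 1/6)) = -36*(9 + 25/6) = -36*79/6 = -474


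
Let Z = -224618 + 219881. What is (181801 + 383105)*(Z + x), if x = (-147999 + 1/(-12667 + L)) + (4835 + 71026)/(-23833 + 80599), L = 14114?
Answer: -1181188940228914089/13690067 ≈ -8.6281e+10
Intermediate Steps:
Z = -4737
x = -4052195842655/27380134 (x = (-147999 + 1/(-12667 + 14114)) + (4835 + 71026)/(-23833 + 80599) = (-147999 + 1/1447) + 75861/56766 = (-147999 + 1/1447) + 75861*(1/56766) = -214154552/1447 + 25287/18922 = -4052195842655/27380134 ≈ -1.4800e+5)
(181801 + 383105)*(Z + x) = (181801 + 383105)*(-4737 - 4052195842655/27380134) = 564906*(-4181895537413/27380134) = -1181188940228914089/13690067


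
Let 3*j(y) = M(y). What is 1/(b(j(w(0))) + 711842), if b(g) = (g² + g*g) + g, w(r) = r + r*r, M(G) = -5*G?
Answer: 1/711842 ≈ 1.4048e-6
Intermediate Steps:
w(r) = r + r²
j(y) = -5*y/3 (j(y) = (-5*y)/3 = -5*y/3)
b(g) = g + 2*g² (b(g) = (g² + g²) + g = 2*g² + g = g + 2*g²)
1/(b(j(w(0))) + 711842) = 1/((-0*(1 + 0))*(1 + 2*(-0*(1 + 0))) + 711842) = 1/((-0)*(1 + 2*(-0)) + 711842) = 1/((-5/3*0)*(1 + 2*(-5/3*0)) + 711842) = 1/(0*(1 + 2*0) + 711842) = 1/(0*(1 + 0) + 711842) = 1/(0*1 + 711842) = 1/(0 + 711842) = 1/711842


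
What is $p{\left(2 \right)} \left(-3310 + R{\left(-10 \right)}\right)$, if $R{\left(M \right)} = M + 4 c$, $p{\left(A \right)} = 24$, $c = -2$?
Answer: $-79872$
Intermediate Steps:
$R{\left(M \right)} = -8 + M$ ($R{\left(M \right)} = M + 4 \left(-2\right) = M - 8 = -8 + M$)
$p{\left(2 \right)} \left(-3310 + R{\left(-10 \right)}\right) = 24 \left(-3310 - 18\right) = 24 \left(-3328\right) = -79872$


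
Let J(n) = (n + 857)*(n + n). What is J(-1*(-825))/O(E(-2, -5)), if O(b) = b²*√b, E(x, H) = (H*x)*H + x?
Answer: -693825*I*√13/17576 ≈ -142.33*I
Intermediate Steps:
E(x, H) = x + x*H² (E(x, H) = x*H² + x = x + x*H²)
J(n) = 2*n*(857 + n) (J(n) = (857 + n)*(2*n) = 2*n*(857 + n))
O(b) = b^(5/2)
J(-1*(-825))/O(E(-2, -5)) = (2*(-1*(-825))*(857 - 1*(-825)))/((-2*(1 + (-5)²))^(5/2)) = (2*825*(857 + 825))/((-2*(1 + 25))^(5/2)) = (2*825*1682)/((-2*26)^(5/2)) = 2775300/((-52)^(5/2)) = 2775300/((5408*I*√13)) = 2775300*(-I*√13/70304) = -693825*I*√13/17576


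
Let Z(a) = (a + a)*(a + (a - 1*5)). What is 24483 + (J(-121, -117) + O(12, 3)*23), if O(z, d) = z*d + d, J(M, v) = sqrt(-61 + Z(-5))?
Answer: 25380 + sqrt(89) ≈ 25389.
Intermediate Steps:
Z(a) = 2*a*(-5 + 2*a) (Z(a) = (2*a)*(a + (a - 5)) = (2*a)*(a + (-5 + a)) = (2*a)*(-5 + 2*a) = 2*a*(-5 + 2*a))
J(M, v) = sqrt(89) (J(M, v) = sqrt(-61 + 2*(-5)*(-5 + 2*(-5))) = sqrt(-61 + 2*(-5)*(-5 - 10)) = sqrt(-61 + 2*(-5)*(-15)) = sqrt(-61 + 150) = sqrt(89))
O(z, d) = d + d*z (O(z, d) = d*z + d = d + d*z)
24483 + (J(-121, -117) + O(12, 3)*23) = 24483 + (sqrt(89) + (3*(1 + 12))*23) = 24483 + (sqrt(89) + (3*13)*23) = 24483 + (sqrt(89) + 39*23) = 24483 + (sqrt(89) + 897) = 24483 + (897 + sqrt(89)) = 25380 + sqrt(89)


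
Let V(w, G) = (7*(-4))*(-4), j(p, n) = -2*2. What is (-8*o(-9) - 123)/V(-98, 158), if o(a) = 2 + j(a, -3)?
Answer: -107/112 ≈ -0.95536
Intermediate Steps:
j(p, n) = -4
o(a) = -2 (o(a) = 2 - 4 = -2)
V(w, G) = 112 (V(w, G) = -28*(-4) = 112)
(-8*o(-9) - 123)/V(-98, 158) = (-8*(-2) - 123)/112 = (16 - 123)*(1/112) = -107*1/112 = -107/112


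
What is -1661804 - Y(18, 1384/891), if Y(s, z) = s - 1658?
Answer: -1660164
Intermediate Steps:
Y(s, z) = -1658 + s
-1661804 - Y(18, 1384/891) = -1661804 - (-1658 + 18) = -1661804 - 1*(-1640) = -1661804 + 1640 = -1660164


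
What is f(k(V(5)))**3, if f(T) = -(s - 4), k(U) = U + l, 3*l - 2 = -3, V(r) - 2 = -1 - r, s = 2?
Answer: 8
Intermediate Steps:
V(r) = 1 - r (V(r) = 2 + (-1 - r) = 1 - r)
l = -1/3 (l = 2/3 + (1/3)*(-3) = 2/3 - 1 = -1/3 ≈ -0.33333)
k(U) = -1/3 + U (k(U) = U - 1/3 = -1/3 + U)
f(T) = 2 (f(T) = -(2 - 4) = -1*(-2) = 2)
f(k(V(5)))**3 = 2**3 = 8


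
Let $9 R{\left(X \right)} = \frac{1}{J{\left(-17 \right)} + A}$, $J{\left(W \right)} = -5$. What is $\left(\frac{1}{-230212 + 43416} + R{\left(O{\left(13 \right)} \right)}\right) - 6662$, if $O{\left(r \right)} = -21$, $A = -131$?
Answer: $- \frac{22399831901}{3362328} \approx -6662.0$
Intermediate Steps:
$R{\left(X \right)} = - \frac{1}{1224}$ ($R{\left(X \right)} = \frac{1}{9 \left(-5 - 131\right)} = \frac{1}{9 \left(-136\right)} = \frac{1}{9} \left(- \frac{1}{136}\right) = - \frac{1}{1224}$)
$\left(\frac{1}{-230212 + 43416} + R{\left(O{\left(13 \right)} \right)}\right) - 6662 = \left(\frac{1}{-230212 + 43416} - \frac{1}{1224}\right) - 6662 = \left(\frac{1}{-186796} - \frac{1}{1224}\right) - 6662 = \left(- \frac{1}{186796} - \frac{1}{1224}\right) - 6662 = - \frac{2765}{3362328} - 6662 = - \frac{22399831901}{3362328}$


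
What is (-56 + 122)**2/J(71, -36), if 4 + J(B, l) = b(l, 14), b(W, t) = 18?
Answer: 2178/7 ≈ 311.14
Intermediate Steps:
J(B, l) = 14 (J(B, l) = -4 + 18 = 14)
(-56 + 122)**2/J(71, -36) = (-56 + 122)**2/14 = 66**2*(1/14) = 4356*(1/14) = 2178/7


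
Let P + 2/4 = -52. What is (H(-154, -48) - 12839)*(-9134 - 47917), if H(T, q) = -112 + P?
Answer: 1483725357/2 ≈ 7.4186e+8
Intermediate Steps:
P = -105/2 (P = -½ - 52 = -105/2 ≈ -52.500)
H(T, q) = -329/2 (H(T, q) = -112 - 105/2 = -329/2)
(H(-154, -48) - 12839)*(-9134 - 47917) = (-329/2 - 12839)*(-9134 - 47917) = -26007/2*(-57051) = 1483725357/2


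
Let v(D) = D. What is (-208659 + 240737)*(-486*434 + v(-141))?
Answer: -6770543070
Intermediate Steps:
(-208659 + 240737)*(-486*434 + v(-141)) = (-208659 + 240737)*(-486*434 - 141) = 32078*(-210924 - 141) = 32078*(-211065) = -6770543070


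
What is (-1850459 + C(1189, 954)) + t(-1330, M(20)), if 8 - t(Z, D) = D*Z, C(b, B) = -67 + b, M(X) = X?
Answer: -1822729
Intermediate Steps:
t(Z, D) = 8 - D*Z
(-1850459 + C(1189, 954)) + t(-1330, M(20)) = (-1850459 + (-67 + 1189)) + (8 - 1*20*(-1330)) = (-1850459 + 1122) + (8 + 26600) = -1849337 + 26608 = -1822729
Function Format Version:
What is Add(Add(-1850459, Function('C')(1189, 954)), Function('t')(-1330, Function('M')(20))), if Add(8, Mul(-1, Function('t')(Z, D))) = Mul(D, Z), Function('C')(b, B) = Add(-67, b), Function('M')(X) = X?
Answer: -1822729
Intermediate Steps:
Function('t')(Z, D) = Add(8, Mul(-1, D, Z)) (Function('t')(Z, D) = Add(8, Mul(-1, Mul(D, Z))) = Add(8, Mul(-1, D, Z)))
Add(Add(-1850459, Function('C')(1189, 954)), Function('t')(-1330, Function('M')(20))) = Add(Add(-1850459, Add(-67, 1189)), Add(8, Mul(-1, 20, -1330))) = Add(Add(-1850459, 1122), Add(8, 26600)) = Add(-1849337, 26608) = -1822729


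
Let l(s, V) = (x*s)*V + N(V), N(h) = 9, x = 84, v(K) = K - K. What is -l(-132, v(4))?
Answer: -9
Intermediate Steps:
v(K) = 0
l(s, V) = 9 + 84*V*s (l(s, V) = (84*s)*V + 9 = 84*V*s + 9 = 9 + 84*V*s)
-l(-132, v(4)) = -(9 + 84*0*(-132)) = -(9 + 0) = -1*9 = -9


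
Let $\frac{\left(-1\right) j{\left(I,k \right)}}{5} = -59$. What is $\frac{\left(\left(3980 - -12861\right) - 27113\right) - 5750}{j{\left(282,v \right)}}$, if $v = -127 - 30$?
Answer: $- \frac{16022}{295} \approx -54.312$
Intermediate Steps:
$v = -157$
$j{\left(I,k \right)} = 295$ ($j{\left(I,k \right)} = \left(-5\right) \left(-59\right) = 295$)
$\frac{\left(\left(3980 - -12861\right) - 27113\right) - 5750}{j{\left(282,v \right)}} = \frac{\left(\left(3980 - -12861\right) - 27113\right) - 5750}{295} = \left(\left(\left(3980 + 12861\right) - 27113\right) - 5750\right) \frac{1}{295} = \left(\left(16841 - 27113\right) - 5750\right) \frac{1}{295} = \left(-10272 - 5750\right) \frac{1}{295} = \left(-16022\right) \frac{1}{295} = - \frac{16022}{295}$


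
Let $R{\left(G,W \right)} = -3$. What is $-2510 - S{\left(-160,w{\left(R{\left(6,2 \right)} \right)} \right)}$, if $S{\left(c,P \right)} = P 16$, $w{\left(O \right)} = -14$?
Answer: $-2286$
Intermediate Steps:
$S{\left(c,P \right)} = 16 P$
$-2510 - S{\left(-160,w{\left(R{\left(6,2 \right)} \right)} \right)} = -2510 - 16 \left(-14\right) = -2510 - -224 = -2510 + 224 = -2286$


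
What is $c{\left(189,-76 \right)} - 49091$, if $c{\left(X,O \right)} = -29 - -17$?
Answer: $-49103$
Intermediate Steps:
$c{\left(X,O \right)} = -12$ ($c{\left(X,O \right)} = -29 + 17 = -12$)
$c{\left(189,-76 \right)} - 49091 = -12 - 49091 = -49103$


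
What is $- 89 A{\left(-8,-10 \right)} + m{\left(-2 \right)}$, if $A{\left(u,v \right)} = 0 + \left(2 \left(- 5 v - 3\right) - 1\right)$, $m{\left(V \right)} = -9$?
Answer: $-8286$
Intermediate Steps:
$A{\left(u,v \right)} = -7 - 10 v$ ($A{\left(u,v \right)} = 0 + \left(2 \left(-3 - 5 v\right) - 1\right) = 0 - \left(7 + 10 v\right) = -7 - 10 v$)
$- 89 A{\left(-8,-10 \right)} + m{\left(-2 \right)} = - 89 \left(-7 - -100\right) - 9 = - 89 \left(-7 + 100\right) - 9 = \left(-89\right) 93 - 9 = -8277 - 9 = -8286$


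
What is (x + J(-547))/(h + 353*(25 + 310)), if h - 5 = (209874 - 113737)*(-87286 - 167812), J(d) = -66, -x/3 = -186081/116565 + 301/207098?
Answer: 492586407267/197341462854411623140 ≈ 2.4961e-9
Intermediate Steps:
x = 38501916873/8046792790 (x = -3*(-186081/116565 + 301/207098) = -3*(-186081*1/116565 + 301*(1/207098)) = -3*(-62027/38855 + 301/207098) = -3*(-12833972291/8046792790) = 38501916873/8046792790 ≈ 4.7848)
h = -24524356421 (h = 5 + (209874 - 113737)*(-87286 - 167812) = 5 + 96137*(-255098) = 5 - 24524356426 = -24524356421)
(x + J(-547))/(h + 353*(25 + 310)) = (38501916873/8046792790 - 66)/(-24524356421 + 353*(25 + 310)) = -492586407267/(8046792790*(-24524356421 + 353*335)) = -492586407267/(8046792790*(-24524356421 + 118255)) = -492586407267/8046792790/(-24524238166) = -492586407267/8046792790*(-1/24524238166) = 492586407267/197341462854411623140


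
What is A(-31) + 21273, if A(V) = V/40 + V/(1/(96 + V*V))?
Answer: -459791/40 ≈ -11495.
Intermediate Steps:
A(V) = V/40 + V*(96 + V²) (A(V) = V*(1/40) + V/(1/(96 + V²)) = V/40 + V*(96 + V²))
A(-31) + 21273 = -31*(3841/40 + (-31)²) + 21273 = -31*(3841/40 + 961) + 21273 = -31*42281/40 + 21273 = -1310711/40 + 21273 = -459791/40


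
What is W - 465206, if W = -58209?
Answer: -523415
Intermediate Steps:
W - 465206 = -58209 - 465206 = -523415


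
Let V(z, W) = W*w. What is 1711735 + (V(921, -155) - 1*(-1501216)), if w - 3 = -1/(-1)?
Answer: 3212331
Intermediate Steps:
w = 4 (w = 3 - 1/(-1) = 3 - 1*(-1) = 3 + 1 = 4)
V(z, W) = 4*W (V(z, W) = W*4 = 4*W)
1711735 + (V(921, -155) - 1*(-1501216)) = 1711735 + (4*(-155) - 1*(-1501216)) = 1711735 + (-620 + 1501216) = 1711735 + 1500596 = 3212331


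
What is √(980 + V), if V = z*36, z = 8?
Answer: 2*√317 ≈ 35.609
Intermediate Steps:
V = 288 (V = 8*36 = 288)
√(980 + V) = √(980 + 288) = √1268 = 2*√317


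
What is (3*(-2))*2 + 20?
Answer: 8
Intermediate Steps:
(3*(-2))*2 + 20 = -6*2 + 20 = -12 + 20 = 8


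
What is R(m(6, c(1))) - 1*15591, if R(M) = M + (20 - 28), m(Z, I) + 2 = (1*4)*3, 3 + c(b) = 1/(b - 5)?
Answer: -15589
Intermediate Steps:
c(b) = -3 + 1/(-5 + b) (c(b) = -3 + 1/(b - 5) = -3 + 1/(-5 + b))
m(Z, I) = 10 (m(Z, I) = -2 + (1*4)*3 = -2 + 4*3 = -2 + 12 = 10)
R(M) = -8 + M (R(M) = M - 8 = -8 + M)
R(m(6, c(1))) - 1*15591 = (-8 + 10) - 1*15591 = 2 - 15591 = -15589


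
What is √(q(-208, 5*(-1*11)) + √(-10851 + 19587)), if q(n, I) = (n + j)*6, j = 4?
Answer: 2*√(-306 + √546) ≈ 33.623*I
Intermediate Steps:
q(n, I) = 24 + 6*n (q(n, I) = (n + 4)*6 = (4 + n)*6 = 24 + 6*n)
√(q(-208, 5*(-1*11)) + √(-10851 + 19587)) = √((24 + 6*(-208)) + √(-10851 + 19587)) = √((24 - 1248) + √8736) = √(-1224 + 4*√546)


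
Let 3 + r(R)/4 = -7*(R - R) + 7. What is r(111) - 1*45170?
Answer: -45154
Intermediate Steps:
r(R) = 16 (r(R) = -12 + 4*(-7*(R - R) + 7) = -12 + 4*(-7*0 + 7) = -12 + 4*(0 + 7) = -12 + 4*7 = -12 + 28 = 16)
r(111) - 1*45170 = 16 - 1*45170 = 16 - 45170 = -45154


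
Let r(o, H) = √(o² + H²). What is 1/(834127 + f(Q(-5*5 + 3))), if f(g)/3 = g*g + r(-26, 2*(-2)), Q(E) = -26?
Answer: 836155/699155177797 - 6*√173/699155177797 ≈ 1.1958e-6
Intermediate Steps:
r(o, H) = √(H² + o²)
f(g) = 3*g² + 6*√173 (f(g) = 3*(g*g + √((2*(-2))² + (-26)²)) = 3*(g² + √((-4)² + 676)) = 3*(g² + √(16 + 676)) = 3*(g² + √692) = 3*(g² + 2*√173) = 3*g² + 6*√173)
1/(834127 + f(Q(-5*5 + 3))) = 1/(834127 + (3*(-26)² + 6*√173)) = 1/(834127 + (3*676 + 6*√173)) = 1/(834127 + (2028 + 6*√173)) = 1/(836155 + 6*√173)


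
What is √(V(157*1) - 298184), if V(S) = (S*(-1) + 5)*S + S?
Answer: I*√321891 ≈ 567.35*I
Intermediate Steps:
V(S) = S + S*(5 - S) (V(S) = (-S + 5)*S + S = (5 - S)*S + S = S*(5 - S) + S = S + S*(5 - S))
√(V(157*1) - 298184) = √((157*1)*(6 - 157) - 298184) = √(157*(6 - 1*157) - 298184) = √(157*(6 - 157) - 298184) = √(157*(-151) - 298184) = √(-23707 - 298184) = √(-321891) = I*√321891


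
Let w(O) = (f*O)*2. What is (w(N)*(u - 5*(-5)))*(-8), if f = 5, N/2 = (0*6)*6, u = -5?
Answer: 0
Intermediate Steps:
N = 0 (N = 2*((0*6)*6) = 2*(0*6) = 2*0 = 0)
w(O) = 10*O (w(O) = (5*O)*2 = 10*O)
(w(N)*(u - 5*(-5)))*(-8) = ((10*0)*(-5 - 5*(-5)))*(-8) = (0*(-5 + 25))*(-8) = (0*20)*(-8) = 0*(-8) = 0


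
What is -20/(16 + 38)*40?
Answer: -400/27 ≈ -14.815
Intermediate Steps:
-20/(16 + 38)*40 = -20/54*40 = -20*1/54*40 = -10/27*40 = -400/27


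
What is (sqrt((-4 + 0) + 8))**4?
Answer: 16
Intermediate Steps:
(sqrt((-4 + 0) + 8))**4 = (sqrt(-4 + 8))**4 = (sqrt(4))**4 = 2**4 = 16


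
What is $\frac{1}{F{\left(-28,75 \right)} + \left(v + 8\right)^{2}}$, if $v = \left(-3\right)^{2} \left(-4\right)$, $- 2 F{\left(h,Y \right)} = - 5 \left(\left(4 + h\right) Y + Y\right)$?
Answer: $- \frac{2}{7057} \approx -0.00028341$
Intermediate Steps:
$F{\left(h,Y \right)} = \frac{5 Y}{2} + \frac{5 Y \left(4 + h\right)}{2}$ ($F{\left(h,Y \right)} = - \frac{\left(-5\right) \left(\left(4 + h\right) Y + Y\right)}{2} = - \frac{\left(-5\right) \left(Y \left(4 + h\right) + Y\right)}{2} = - \frac{\left(-5\right) \left(Y + Y \left(4 + h\right)\right)}{2} = - \frac{- 5 Y - 5 Y \left(4 + h\right)}{2} = \frac{5 Y}{2} + \frac{5 Y \left(4 + h\right)}{2}$)
$v = -36$ ($v = 9 \left(-4\right) = -36$)
$\frac{1}{F{\left(-28,75 \right)} + \left(v + 8\right)^{2}} = \frac{1}{\frac{5}{2} \cdot 75 \left(5 - 28\right) + \left(-36 + 8\right)^{2}} = \frac{1}{\frac{5}{2} \cdot 75 \left(-23\right) + \left(-28\right)^{2}} = \frac{1}{- \frac{8625}{2} + 784} = \frac{1}{- \frac{7057}{2}} = - \frac{2}{7057}$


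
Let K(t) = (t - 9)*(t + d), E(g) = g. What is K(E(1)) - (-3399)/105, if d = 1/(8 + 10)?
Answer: 7537/315 ≈ 23.927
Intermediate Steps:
d = 1/18 ≈ 0.055556
K(t) = (-9 + t)*(1/18 + t) (K(t) = (t - 9)*(t + 1/18) = (-9 + t)*(1/18 + t))
K(E(1)) - (-3399)/105 = (-1/2 + 1**2 - 161/18*1) - (-3399)/105 = (-1/2 + 1 - 161/18) - (-3399)/105 = -76/9 - 103*(-11/35) = -76/9 + 1133/35 = 7537/315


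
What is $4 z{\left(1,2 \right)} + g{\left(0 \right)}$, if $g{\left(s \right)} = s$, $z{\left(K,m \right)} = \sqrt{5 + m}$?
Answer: $4 \sqrt{7} \approx 10.583$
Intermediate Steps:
$4 z{\left(1,2 \right)} + g{\left(0 \right)} = 4 \sqrt{5 + 2} + 0 = 4 \sqrt{7} + 0 = 4 \sqrt{7}$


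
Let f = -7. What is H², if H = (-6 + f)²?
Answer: 28561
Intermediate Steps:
H = 169 (H = (-6 - 7)² = (-13)² = 169)
H² = 169² = 28561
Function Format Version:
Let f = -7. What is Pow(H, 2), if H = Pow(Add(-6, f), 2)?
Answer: 28561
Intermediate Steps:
H = 169 (H = Pow(Add(-6, -7), 2) = Pow(-13, 2) = 169)
Pow(H, 2) = Pow(169, 2) = 28561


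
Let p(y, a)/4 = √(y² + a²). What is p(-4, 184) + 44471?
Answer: 44471 + 16*√2117 ≈ 45207.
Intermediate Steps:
p(y, a) = 4*√(a² + y²) (p(y, a) = 4*√(y² + a²) = 4*√(a² + y²))
p(-4, 184) + 44471 = 4*√(184² + (-4)²) + 44471 = 4*√(33856 + 16) + 44471 = 4*√33872 + 44471 = 4*(4*√2117) + 44471 = 16*√2117 + 44471 = 44471 + 16*√2117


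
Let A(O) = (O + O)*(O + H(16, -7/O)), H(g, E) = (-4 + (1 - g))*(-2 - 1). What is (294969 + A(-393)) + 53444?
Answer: 612509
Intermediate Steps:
H(g, E) = 9 + 3*g (H(g, E) = (-3 - g)*(-3) = 9 + 3*g)
A(O) = 2*O*(57 + O) (A(O) = (O + O)*(O + (9 + 3*16)) = (2*O)*(O + (9 + 48)) = (2*O)*(O + 57) = (2*O)*(57 + O) = 2*O*(57 + O))
(294969 + A(-393)) + 53444 = (294969 + 2*(-393)*(57 - 393)) + 53444 = (294969 + 2*(-393)*(-336)) + 53444 = (294969 + 264096) + 53444 = 559065 + 53444 = 612509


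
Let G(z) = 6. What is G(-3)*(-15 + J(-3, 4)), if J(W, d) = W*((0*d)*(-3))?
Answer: -90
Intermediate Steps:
J(W, d) = 0 (J(W, d) = W*(0*(-3)) = W*0 = 0)
G(-3)*(-15 + J(-3, 4)) = 6*(-15 + 0) = 6*(-15) = -90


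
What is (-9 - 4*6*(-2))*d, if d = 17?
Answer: 663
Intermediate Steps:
(-9 - 4*6*(-2))*d = (-9 - 4*6*(-2))*17 = (-9 - 24*(-2))*17 = (-9 + 48)*17 = 39*17 = 663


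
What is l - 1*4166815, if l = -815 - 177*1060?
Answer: -4355250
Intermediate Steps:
l = -188435 (l = -815 - 187620 = -188435)
l - 1*4166815 = -188435 - 1*4166815 = -188435 - 4166815 = -4355250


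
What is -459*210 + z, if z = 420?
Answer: -95970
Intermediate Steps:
-459*210 + z = -459*210 + 420 = -96390 + 420 = -95970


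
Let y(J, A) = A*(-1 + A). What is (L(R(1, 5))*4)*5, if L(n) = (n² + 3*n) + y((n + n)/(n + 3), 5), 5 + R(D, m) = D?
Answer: 480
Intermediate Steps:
R(D, m) = -5 + D
L(n) = 20 + n² + 3*n (L(n) = (n² + 3*n) + 5*(-1 + 5) = (n² + 3*n) + 5*4 = (n² + 3*n) + 20 = 20 + n² + 3*n)
(L(R(1, 5))*4)*5 = ((20 + (-5 + 1)² + 3*(-5 + 1))*4)*5 = ((20 + (-4)² + 3*(-4))*4)*5 = ((20 + 16 - 12)*4)*5 = (24*4)*5 = 96*5 = 480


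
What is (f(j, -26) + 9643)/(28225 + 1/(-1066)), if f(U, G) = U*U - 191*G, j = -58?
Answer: 6386406/10029283 ≈ 0.63678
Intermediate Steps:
f(U, G) = U**2 - 191*G
(f(j, -26) + 9643)/(28225 + 1/(-1066)) = (((-58)**2 - 191*(-26)) + 9643)/(28225 + 1/(-1066)) = ((3364 + 4966) + 9643)/(28225 - 1/1066) = (8330 + 9643)/(30087849/1066) = 17973*(1066/30087849) = 6386406/10029283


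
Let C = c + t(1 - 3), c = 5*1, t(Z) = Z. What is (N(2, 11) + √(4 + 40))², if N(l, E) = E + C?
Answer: 240 + 56*√11 ≈ 425.73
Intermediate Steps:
c = 5
C = 3 (C = 5 + (1 - 3) = 5 - 2 = 3)
N(l, E) = 3 + E (N(l, E) = E + 3 = 3 + E)
(N(2, 11) + √(4 + 40))² = ((3 + 11) + √(4 + 40))² = (14 + √44)² = (14 + 2*√11)²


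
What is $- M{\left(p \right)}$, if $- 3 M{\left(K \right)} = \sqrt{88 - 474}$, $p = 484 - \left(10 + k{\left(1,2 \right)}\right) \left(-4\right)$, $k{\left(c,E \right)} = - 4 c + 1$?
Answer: $\frac{i \sqrt{386}}{3} \approx 6.549 i$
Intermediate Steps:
$k{\left(c,E \right)} = 1 - 4 c$
$p = 512$ ($p = 484 - \left(10 + \left(1 - 4\right)\right) \left(-4\right) = 484 - \left(10 - 3\right) \left(-4\right) = 484 - 7 \left(-4\right) = 484 - -28 = 484 + 28 = 512$)
$M{\left(K \right)} = - \frac{i \sqrt{386}}{3}$ ($M{\left(K \right)} = - \frac{\sqrt{88 - 474}}{3} = - \frac{\sqrt{-386}}{3} = - \frac{i \sqrt{386}}{3}$)
$- M{\left(p \right)} = - \frac{\left(-1\right) i \sqrt{386}}{3} = \frac{i \sqrt{386}}{3}$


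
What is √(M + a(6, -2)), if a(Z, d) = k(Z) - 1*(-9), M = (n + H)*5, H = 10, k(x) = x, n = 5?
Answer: 3*√10 ≈ 9.4868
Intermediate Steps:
M = 75 (M = (5 + 10)*5 = 15*5 = 75)
a(Z, d) = 9 + Z (a(Z, d) = Z - 1*(-9) = Z + 9 = 9 + Z)
√(M + a(6, -2)) = √(75 + (9 + 6)) = √(75 + 15) = √90 = 3*√10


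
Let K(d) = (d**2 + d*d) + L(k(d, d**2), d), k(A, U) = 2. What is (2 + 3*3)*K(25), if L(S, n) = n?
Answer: 14025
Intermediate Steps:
K(d) = d + 2*d**2 (K(d) = (d**2 + d*d) + d = (d**2 + d**2) + d = 2*d**2 + d = d + 2*d**2)
(2 + 3*3)*K(25) = (2 + 3*3)*(25*(1 + 2*25)) = (2 + 9)*(25*(1 + 50)) = 11*(25*51) = 11*1275 = 14025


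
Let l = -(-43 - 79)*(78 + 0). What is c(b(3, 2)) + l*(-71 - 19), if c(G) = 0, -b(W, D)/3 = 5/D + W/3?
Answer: -856440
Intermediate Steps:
b(W, D) = -W - 15/D (b(W, D) = -3*(5/D + W/3) = -W - 15/D)
l = 9516 (l = -(-122)*78 = -1*(-9516) = 9516)
c(b(3, 2)) + l*(-71 - 19) = 0 + 9516*(-71 - 19) = 0 + 9516*(-90) = 0 - 856440 = -856440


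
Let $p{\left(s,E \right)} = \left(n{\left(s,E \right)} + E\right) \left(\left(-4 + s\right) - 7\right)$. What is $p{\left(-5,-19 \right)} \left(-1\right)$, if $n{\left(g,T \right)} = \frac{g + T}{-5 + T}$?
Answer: $-288$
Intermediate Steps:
$n{\left(g,T \right)} = \frac{T + g}{-5 + T}$
$p{\left(s,E \right)} = \left(-11 + s\right) \left(E + \frac{E + s}{-5 + E}\right)$ ($p{\left(s,E \right)} = \left(\frac{E + s}{-5 + E} + E\right) \left(\left(-4 + s\right) - 7\right) = \left(E + \frac{E + s}{-5 + E}\right) \left(-11 + s\right) = \left(-11 + s\right) \left(E + \frac{E + s}{-5 + E}\right)$)
$p{\left(-5,-19 \right)} \left(-1\right) = \frac{\left(-11\right) \left(-19\right) - -55 - 5 \left(-19 - 5\right) - 19 \left(-11 - 5\right) \left(-5 - 19\right)}{-5 - 19} \left(-1\right) = \frac{209 + 55 - -120 - \left(-304\right) \left(-24\right)}{-24} \left(-1\right) = - \frac{209 + 55 + 120 - 7296}{24} \left(-1\right) = \left(- \frac{1}{24}\right) \left(-6912\right) \left(-1\right) = 288 \left(-1\right) = -288$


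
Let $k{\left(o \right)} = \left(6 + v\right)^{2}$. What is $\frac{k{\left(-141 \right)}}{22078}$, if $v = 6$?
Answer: $\frac{72}{11039} \approx 0.0065223$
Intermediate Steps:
$k{\left(o \right)} = 144$ ($k{\left(o \right)} = \left(6 + 6\right)^{2} = 12^{2} = 144$)
$\frac{k{\left(-141 \right)}}{22078} = \frac{144}{22078} = 144 \cdot \frac{1}{22078} = \frac{72}{11039}$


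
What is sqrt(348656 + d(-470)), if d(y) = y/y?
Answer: sqrt(348657) ≈ 590.47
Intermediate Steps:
d(y) = 1
sqrt(348656 + d(-470)) = sqrt(348656 + 1) = sqrt(348657)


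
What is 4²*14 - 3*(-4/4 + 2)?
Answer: 221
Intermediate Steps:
4²*14 - 3*(-4/4 + 2) = 16*14 - 3*(-4*¼ + 2) = 224 - 3*(-1 + 2) = 224 - 3*1 = 224 - 3 = 221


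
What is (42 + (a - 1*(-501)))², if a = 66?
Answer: 370881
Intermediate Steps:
(42 + (a - 1*(-501)))² = (42 + (66 - 1*(-501)))² = (42 + (66 + 501))² = (42 + 567)² = 609² = 370881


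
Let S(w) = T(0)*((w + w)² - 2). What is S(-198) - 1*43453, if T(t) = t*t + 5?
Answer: 740617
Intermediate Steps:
T(t) = 5 + t² (T(t) = t² + 5 = 5 + t²)
S(w) = -10 + 20*w² (S(w) = (5 + 0²)*((w + w)² - 2) = (5 + 0)*((2*w)² - 2) = 5*(4*w² - 2) = 5*(-2 + 4*w²) = -10 + 20*w²)
S(-198) - 1*43453 = (-10 + 20*(-198)²) - 1*43453 = (-10 + 20*39204) - 43453 = (-10 + 784080) - 43453 = 784070 - 43453 = 740617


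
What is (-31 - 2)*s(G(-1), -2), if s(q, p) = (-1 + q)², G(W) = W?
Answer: -132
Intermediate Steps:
(-31 - 2)*s(G(-1), -2) = (-31 - 2)*(-1 - 1)² = -33*(-2)² = -33*4 = -132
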